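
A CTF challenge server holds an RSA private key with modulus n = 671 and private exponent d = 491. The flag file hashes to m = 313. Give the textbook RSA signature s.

m^2 ≡ 313^2 = 97969 ≡ 3
m^4 ≡ 3^2 = 9
m^8 ≡ 9^2 = 81
m^16 ≡ 81^2 = 6561 ≡ 522
m^32 ≡ 522^2 = 272484 ≡ 58
m^64 ≡ 58^2 = 3364 ≡ 9
m^128 ≡ 9^2 = 81
m^256 ≡ 81^2 = 6561 ≡ 522
491 = 256 + 128 + 64 + 32 + 8 + 2 + 1, so m^491 ≡ 522·81·9·58·81·3·313 ≡ 236 (mod 671)

236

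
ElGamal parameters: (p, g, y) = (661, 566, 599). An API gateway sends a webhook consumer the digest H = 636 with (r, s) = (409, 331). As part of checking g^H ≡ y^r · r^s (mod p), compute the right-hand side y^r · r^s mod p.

138

599^2 = 358801 ≡ 539
599^4 ≡ 539^2 = 290521 ≡ 342
599^8 ≡ 342^2 = 116964 ≡ 628
599^16 ≡ 628^2 = 394384 ≡ 428
599^32 ≡ 428^2 = 183184 ≡ 87
599^64 ≡ 87^2 = 7569 ≡ 298
599^128 ≡ 298^2 = 88804 ≡ 230
599^256 ≡ 230^2 = 52900 ≡ 20
409 = 256 + 128 + 16 + 8 + 1, so 599^409 ≡ 20·230·428·628·599 ≡ 394 (mod 661)
409^2 = 167281 ≡ 48
409^4 ≡ 48^2 = 2304 ≡ 321
409^8 ≡ 321^2 = 103041 ≡ 586
409^16 ≡ 586^2 = 343396 ≡ 337
409^32 ≡ 337^2 = 113569 ≡ 538
409^64 ≡ 538^2 = 289444 ≡ 587
409^128 ≡ 587^2 = 344569 ≡ 188
409^256 ≡ 188^2 = 35344 ≡ 311
331 = 256 + 64 + 8 + 2 + 1, so 409^331 ≡ 311·587·586·48·409 ≡ 252 (mod 661)
y^r · r^s ≡ 394·252 = 99288 ≡ 138 (mod 661)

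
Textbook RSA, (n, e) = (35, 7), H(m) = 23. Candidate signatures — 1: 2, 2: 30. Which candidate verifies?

Candidate 1: 2^7 mod 35 = 23
  → matches H(m) = 23
Candidate 2: 30^7 mod 35 = 30

1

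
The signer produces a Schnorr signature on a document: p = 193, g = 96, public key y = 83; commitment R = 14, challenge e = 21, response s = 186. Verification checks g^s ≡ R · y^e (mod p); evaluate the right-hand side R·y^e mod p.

64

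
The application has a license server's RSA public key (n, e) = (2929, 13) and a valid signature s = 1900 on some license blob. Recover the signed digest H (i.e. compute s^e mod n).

s^2 ≡ 1900^2 = 3610000 ≡ 1472
s^4 ≡ 1472^2 = 2166784 ≡ 2253
s^8 ≡ 2253^2 = 5076009 ≡ 52
13 = 8 + 4 + 1, so s^13 ≡ 52·2253·1900 ≡ 1187 (mod 2929)

1187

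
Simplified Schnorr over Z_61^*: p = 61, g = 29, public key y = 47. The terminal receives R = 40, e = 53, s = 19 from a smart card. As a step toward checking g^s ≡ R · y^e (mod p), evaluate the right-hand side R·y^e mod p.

32

47^2 = 2209 ≡ 13
47^4 ≡ 13^2 = 169 ≡ 47
47^8 ≡ 47^2 = 2209 ≡ 13
47^16 ≡ 13^2 = 169 ≡ 47
47^32 ≡ 47^2 = 2209 ≡ 13
53 = 32 + 16 + 4 + 1, so 47^53 ≡ 13·47·47·47 ≡ 13 (mod 61)
R · y^e ≡ 40·13 = 520 ≡ 32 (mod 61)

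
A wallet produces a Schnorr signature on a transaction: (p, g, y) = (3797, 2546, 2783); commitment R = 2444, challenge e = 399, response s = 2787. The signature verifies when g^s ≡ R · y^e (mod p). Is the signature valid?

invalid

g^s mod p:
2546^2 = 6482116 ≡ 637
2546^4 ≡ 637^2 = 405769 ≡ 3287
2546^8 ≡ 3287^2 = 10804369 ≡ 1904
2546^16 ≡ 1904^2 = 3625216 ≡ 2878
2546^32 ≡ 2878^2 = 8282884 ≡ 1627
2546^64 ≡ 1627^2 = 2647129 ≡ 620
2546^128 ≡ 620^2 = 384400 ≡ 903
2546^256 ≡ 903^2 = 815409 ≡ 2851
2546^512 ≡ 2851^2 = 8128201 ≡ 2621
2546^1024 ≡ 2621^2 = 6869641 ≡ 868
2546^2048 ≡ 868^2 = 753424 ≡ 1618
2787 = 2048 + 512 + 128 + 64 + 32 + 2 + 1, so 2546^2787 ≡ 1618·2621·903·620·1627·637·2546 ≡ 552 (mod 3797)
R · y^e mod p:
2783^2 = 7745089 ≡ 3006
2783^4 ≡ 3006^2 = 9036036 ≡ 2973
2783^8 ≡ 2973^2 = 8838729 ≡ 3110
2783^16 ≡ 3110^2 = 9672100 ≡ 1141
2783^32 ≡ 1141^2 = 1301881 ≡ 3307
2783^64 ≡ 3307^2 = 10936249 ≡ 889
2783^128 ≡ 889^2 = 790321 ≡ 545
2783^256 ≡ 545^2 = 297025 ≡ 859
399 = 256 + 128 + 8 + 4 + 2 + 1, so 2783^399 ≡ 859·545·3110·2973·3006·2783 ≡ 615 (mod 3797)
2444·615 = 1503060 ≡ 3245 (mod 3797)
552 ≠ 3245; the check fails.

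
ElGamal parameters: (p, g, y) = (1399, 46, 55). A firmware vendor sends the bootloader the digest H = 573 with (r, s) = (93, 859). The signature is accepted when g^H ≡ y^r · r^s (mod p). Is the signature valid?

invalid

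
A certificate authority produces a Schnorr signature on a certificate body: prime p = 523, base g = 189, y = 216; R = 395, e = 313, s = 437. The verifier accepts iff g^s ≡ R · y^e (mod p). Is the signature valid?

g^s mod p:
189^2 = 35721 ≡ 157
189^4 ≡ 157^2 = 24649 ≡ 68
189^8 ≡ 68^2 = 4624 ≡ 440
189^16 ≡ 440^2 = 193600 ≡ 90
189^32 ≡ 90^2 = 8100 ≡ 255
189^64 ≡ 255^2 = 65025 ≡ 173
189^128 ≡ 173^2 = 29929 ≡ 118
189^256 ≡ 118^2 = 13924 ≡ 326
437 = 256 + 128 + 32 + 16 + 4 + 1, so 189^437 ≡ 326·118·255·90·68·189 ≡ 517 (mod 523)
R · y^e mod p:
216^2 = 46656 ≡ 109
216^4 ≡ 109^2 = 11881 ≡ 375
216^8 ≡ 375^2 = 140625 ≡ 461
216^16 ≡ 461^2 = 212521 ≡ 183
216^32 ≡ 183^2 = 33489 ≡ 17
216^64 ≡ 17^2 = 289
216^128 ≡ 289^2 = 83521 ≡ 364
216^256 ≡ 364^2 = 132496 ≡ 177
313 = 256 + 32 + 16 + 8 + 1, so 216^313 ≡ 177·17·183·461·216 ≡ 335 (mod 523)
395·335 = 132325 ≡ 6 (mod 523)
517 ≠ 6; the check fails.

invalid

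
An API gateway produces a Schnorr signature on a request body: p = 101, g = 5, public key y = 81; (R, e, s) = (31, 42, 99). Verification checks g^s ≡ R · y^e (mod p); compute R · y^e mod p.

81^2 = 6561 ≡ 97
81^4 ≡ 97^2 = 9409 ≡ 16
81^8 ≡ 16^2 = 256 ≡ 54
81^16 ≡ 54^2 = 2916 ≡ 88
81^32 ≡ 88^2 = 7744 ≡ 68
42 = 32 + 8 + 2, so 81^42 ≡ 68·54·97 ≡ 58 (mod 101)
R · y^e ≡ 31·58 = 1798 ≡ 81 (mod 101)

81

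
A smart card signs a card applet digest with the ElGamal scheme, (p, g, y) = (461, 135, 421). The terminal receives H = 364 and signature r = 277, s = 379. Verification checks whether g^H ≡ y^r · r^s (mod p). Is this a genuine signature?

genuine

Left side g^H mod p:
Squares mod 461: 135^1≡135, 135^2≡246, 135^4≡125, 135^8≡412, 135^16≡96, 135^32≡457, 135^64≡16, 135^128≡256, 135^256≡74
364 = 256 + 64 + 32 + 8 + 4, so 135^364 ≡ 74·16·457·412·125 ≡ 36 (mod 461)
Right side y^r · r^s mod p:
Squares mod 461: 421^1≡421, 421^2≡217, 421^4≡67, 421^8≡340, 421^16≡350, 421^32≡335, 421^64≡202, 421^128≡236, 421^256≡376
277 = 256 + 16 + 4 + 1, so 421^277 ≡ 376·350·67·421 ≡ 50 (mod 461)
Squares mod 461: 277^1≡277, 277^2≡203, 277^4≡180, 277^8≡130, 277^16≡304, 277^32≡216, 277^64≡95, 277^128≡266, 277^256≡223
379 = 256 + 64 + 32 + 16 + 8 + 2 + 1, so 277^379 ≡ 223·95·216·304·130·203·277 ≡ 222 (mod 461)
50·222 = 11100 ≡ 36 (mod 461)
36 ≡ 36 (mod 461), so the signature is genuine.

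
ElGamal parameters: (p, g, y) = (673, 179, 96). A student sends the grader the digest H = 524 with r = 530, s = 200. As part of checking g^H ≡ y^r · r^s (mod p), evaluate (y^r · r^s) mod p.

349

96^530 mod 673 = 150
530^200 mod 673 = 617
y^r · r^s ≡ 150·617 = 92550 ≡ 349 (mod 673)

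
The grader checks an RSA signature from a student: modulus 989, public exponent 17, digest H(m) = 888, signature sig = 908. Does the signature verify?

Squares mod 989: sig^1≡908, sig^2≡627, sig^4≡496, sig^8≡744, sig^16≡685
17 = 16 + 1, so sig^17 ≡ 685·908 ≡ 888 (mod 989)
888 = H(m), so the signature checks out.

verifies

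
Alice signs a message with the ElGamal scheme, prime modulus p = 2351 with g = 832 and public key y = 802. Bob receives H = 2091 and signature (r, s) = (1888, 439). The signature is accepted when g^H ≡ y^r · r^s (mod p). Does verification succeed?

fails

Left side g^H mod p:
832^2091 mod 2351 = 2275
Right side y^r · r^s mod p:
802^1888 mod 2351 = 2139
1888^439 mod 2351 = 718
2139·718 = 1535802 ≡ 599 (mod 2351)
2275 ≠ 599, so verification fails.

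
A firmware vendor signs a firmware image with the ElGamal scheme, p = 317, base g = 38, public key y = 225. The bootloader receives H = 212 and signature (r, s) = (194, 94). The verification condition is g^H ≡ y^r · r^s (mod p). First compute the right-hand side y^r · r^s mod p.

42

Squares mod 317: 225^1≡225, 225^2≡222, 225^4≡149, 225^8≡11, 225^16≡121, 225^32≡59, 225^64≡311, 225^128≡36
194 = 128 + 64 + 2, so 225^194 ≡ 36·311·222 ≡ 232 (mod 317)
Squares mod 317: 194^1≡194, 194^2≡230, 194^4≡278, 194^8≡253, 194^16≡292, 194^32≡308, 194^64≡81
94 = 64 + 16 + 8 + 4 + 2, so 194^94 ≡ 81·292·253·278·230 ≡ 227 (mod 317)
y^r · r^s ≡ 232·227 = 52664 ≡ 42 (mod 317)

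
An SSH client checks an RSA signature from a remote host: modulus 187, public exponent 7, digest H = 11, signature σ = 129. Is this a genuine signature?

forged

Squares mod 187: σ^1≡129, σ^2≡185, σ^4≡4
7 = 4 + 2 + 1, so σ^7 ≡ 4·185·129 ≡ 90 (mod 187)
σ^7 mod 187 = 90, but H = 11.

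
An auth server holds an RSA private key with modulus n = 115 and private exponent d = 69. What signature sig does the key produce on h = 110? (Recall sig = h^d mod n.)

h^2 ≡ 110^2 = 12100 ≡ 25
h^4 ≡ 25^2 = 625 ≡ 50
h^8 ≡ 50^2 = 2500 ≡ 85
h^16 ≡ 85^2 = 7225 ≡ 95
h^32 ≡ 95^2 = 9025 ≡ 55
h^64 ≡ 55^2 = 3025 ≡ 35
69 = 64 + 4 + 1, so h^69 ≡ 35·50·110 ≡ 105 (mod 115)

105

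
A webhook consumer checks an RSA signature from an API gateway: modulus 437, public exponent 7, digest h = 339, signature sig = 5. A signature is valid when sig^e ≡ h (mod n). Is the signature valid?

Squares mod 437: sig^1≡5, sig^2≡25, sig^4≡188
7 = 4 + 2 + 1, so sig^7 ≡ 188·25·5 ≡ 339 (mod 437)
sig^7 mod 437 = 339 matches h.

valid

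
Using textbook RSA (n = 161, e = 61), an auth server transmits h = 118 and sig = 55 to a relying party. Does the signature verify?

sig^2 ≡ 55^2 = 3025 ≡ 127
sig^4 ≡ 127^2 = 16129 ≡ 29
sig^8 ≡ 29^2 = 841 ≡ 36
sig^16 ≡ 36^2 = 1296 ≡ 8
sig^32 ≡ 8^2 = 64
61 = 32 + 16 + 8 + 4 + 1, so sig^61 ≡ 64·8·36·29·55 ≡ 118 (mod 161)
118 = h, so the signature checks out.

verifies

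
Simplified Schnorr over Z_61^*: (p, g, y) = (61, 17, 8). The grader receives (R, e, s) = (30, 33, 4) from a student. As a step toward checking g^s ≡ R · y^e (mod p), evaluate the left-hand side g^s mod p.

17^4 mod 61 = 12

12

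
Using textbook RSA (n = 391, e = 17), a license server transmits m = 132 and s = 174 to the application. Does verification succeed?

s^2 ≡ 174^2 = 30276 ≡ 169
s^4 ≡ 169^2 = 28561 ≡ 18
s^8 ≡ 18^2 = 324
s^16 ≡ 324^2 = 104976 ≡ 188
17 = 16 + 1, so s^17 ≡ 188·174 ≡ 259 (mod 391)
259 ≠ 132, so verification fails.

fails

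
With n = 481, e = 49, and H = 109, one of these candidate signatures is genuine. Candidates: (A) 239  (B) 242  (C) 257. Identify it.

Candidate A: Squares mod 481: 239^1≡239, 239^2≡363, 239^4≡456, 239^8≡144, 239^16≡53, 239^32≡404; 49 = 32 + 16 + 1, so 239^49 ≡ 404·53·239 ≡ 109 (mod 481)
  → matches H = 109
Candidate B: Squares mod 481: 242^1≡242, 242^2≡363, 242^4≡456, 242^8≡144, 242^16≡53, 242^32≡404; 49 = 32 + 16 + 1, so 242^49 ≡ 404·53·242 ≡ 372 (mod 481)
Candidate C: Squares mod 481: 257^1≡257, 257^2≡152, 257^4≡16, 257^8≡256, 257^16≡120, 257^32≡451; 49 = 32 + 16 + 1, so 257^49 ≡ 451·120·257 ≡ 244 (mod 481)

A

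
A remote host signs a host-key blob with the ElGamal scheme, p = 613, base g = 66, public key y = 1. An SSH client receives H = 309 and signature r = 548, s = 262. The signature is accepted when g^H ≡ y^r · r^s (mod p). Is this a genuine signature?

Left side g^H mod p:
66^309 mod 613 = 612
Right side y^r · r^s mod p:
1^548 mod 613 = 1
548^262 mod 613 = 65
1·65 = 65 ≡ 65 (mod 613)
612 ≠ 65, so verification fails.

forged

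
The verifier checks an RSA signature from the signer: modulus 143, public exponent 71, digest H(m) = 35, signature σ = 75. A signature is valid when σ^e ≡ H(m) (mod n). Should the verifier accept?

reject

σ^2 ≡ 75^2 = 5625 ≡ 48
σ^4 ≡ 48^2 = 2304 ≡ 16
σ^8 ≡ 16^2 = 256 ≡ 113
σ^16 ≡ 113^2 = 12769 ≡ 42
σ^32 ≡ 42^2 = 1764 ≡ 48
σ^64 ≡ 48^2 = 2304 ≡ 16
71 = 64 + 4 + 2 + 1, so σ^71 ≡ 16·16·48·75 ≡ 108 (mod 143)
108 ≠ 35, so verification fails.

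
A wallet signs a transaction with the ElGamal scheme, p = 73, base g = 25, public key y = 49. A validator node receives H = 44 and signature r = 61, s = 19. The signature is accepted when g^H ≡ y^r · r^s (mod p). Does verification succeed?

passes

Left side g^H mod p:
25^2 = 625 ≡ 41
25^4 ≡ 41^2 = 1681 ≡ 2
25^8 ≡ 2^2 = 4
25^16 ≡ 4^2 = 16
25^32 ≡ 16^2 = 256 ≡ 37
44 = 32 + 8 + 4, so 25^44 ≡ 37·4·2 ≡ 4 (mod 73)
Right side y^r · r^s mod p:
49^2 = 2401 ≡ 65
49^4 ≡ 65^2 = 4225 ≡ 64
49^8 ≡ 64^2 = 4096 ≡ 8
49^16 ≡ 8^2 = 64
49^32 ≡ 64^2 = 4096 ≡ 8
61 = 32 + 16 + 8 + 4 + 1, so 49^61 ≡ 8·64·8·64·49 ≡ 49 (mod 73)
61^2 = 3721 ≡ 71
61^4 ≡ 71^2 = 5041 ≡ 4
61^8 ≡ 4^2 = 16
61^16 ≡ 16^2 = 256 ≡ 37
19 = 16 + 2 + 1, so 61^19 ≡ 37·71·61 ≡ 12 (mod 73)
49·12 = 588 ≡ 4 (mod 73)
4 ≡ 4 (mod 73), so the signature is genuine.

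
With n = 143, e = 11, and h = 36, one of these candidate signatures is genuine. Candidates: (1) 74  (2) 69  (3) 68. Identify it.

2

Candidate 1: Squares mod 143: 74^1≡74, 74^2≡42, 74^4≡48, 74^8≡16; 11 = 8 + 2 + 1, so 74^11 ≡ 16·42·74 ≡ 107 (mod 143)
Candidate 2: Squares mod 143: 69^1≡69, 69^2≡42, 69^4≡48, 69^8≡16; 11 = 8 + 2 + 1, so 69^11 ≡ 16·42·69 ≡ 36 (mod 143)
  → matches h = 36
Candidate 3: Squares mod 143: 68^1≡68, 68^2≡48, 68^4≡16, 68^8≡113; 11 = 8 + 2 + 1, so 68^11 ≡ 113·48·68 ≡ 35 (mod 143)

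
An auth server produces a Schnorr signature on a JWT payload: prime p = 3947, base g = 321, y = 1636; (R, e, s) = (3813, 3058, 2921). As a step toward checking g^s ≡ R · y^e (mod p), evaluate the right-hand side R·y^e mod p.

1636^2 = 2676496 ≡ 430
1636^4 ≡ 430^2 = 184900 ≡ 3338
1636^8 ≡ 3338^2 = 11142244 ≡ 3810
1636^16 ≡ 3810^2 = 14516100 ≡ 2981
1636^32 ≡ 2981^2 = 8886361 ≡ 1664
1636^64 ≡ 1664^2 = 2768896 ≡ 2049
1636^128 ≡ 2049^2 = 4198401 ≡ 2740
1636^256 ≡ 2740^2 = 7507600 ≡ 406
1636^512 ≡ 406^2 = 164836 ≡ 3009
1636^1024 ≡ 3009^2 = 9054081 ≡ 3610
1636^2048 ≡ 3610^2 = 13032100 ≡ 3053
3058 = 2048 + 512 + 256 + 128 + 64 + 32 + 16 + 2, so 1636^3058 ≡ 3053·3009·406·2740·2049·1664·2981·430 ≡ 2859 (mod 3947)
R · y^e ≡ 3813·2859 = 10901367 ≡ 3700 (mod 3947)

3700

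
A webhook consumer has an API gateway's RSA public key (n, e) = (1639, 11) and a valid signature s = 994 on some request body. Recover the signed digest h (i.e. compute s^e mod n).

s^2 ≡ 994^2 = 988036 ≡ 1358
s^4 ≡ 1358^2 = 1844164 ≡ 289
s^8 ≡ 289^2 = 83521 ≡ 1571
11 = 8 + 2 + 1, so s^11 ≡ 1571·1358·994 ≡ 620 (mod 1639)

620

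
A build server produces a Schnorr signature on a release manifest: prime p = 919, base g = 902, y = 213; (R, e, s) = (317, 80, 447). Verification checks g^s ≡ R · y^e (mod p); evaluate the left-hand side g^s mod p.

190

902^2 = 813604 ≡ 289
902^4 ≡ 289^2 = 83521 ≡ 811
902^8 ≡ 811^2 = 657721 ≡ 636
902^16 ≡ 636^2 = 404496 ≡ 136
902^32 ≡ 136^2 = 18496 ≡ 116
902^64 ≡ 116^2 = 13456 ≡ 590
902^128 ≡ 590^2 = 348100 ≡ 718
902^256 ≡ 718^2 = 515524 ≡ 884
447 = 256 + 128 + 32 + 16 + 8 + 4 + 2 + 1, so 902^447 ≡ 884·718·116·136·636·811·289·902 ≡ 190 (mod 919)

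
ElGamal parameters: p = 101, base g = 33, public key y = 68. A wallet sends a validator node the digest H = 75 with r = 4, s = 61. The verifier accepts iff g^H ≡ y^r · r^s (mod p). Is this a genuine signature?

genuine

Left side g^H mod p:
Squares mod 101: 33^1≡33, 33^2≡79, 33^4≡80, 33^8≡37, 33^16≡56, 33^32≡5, 33^64≡25
75 = 64 + 8 + 2 + 1, so 33^75 ≡ 25·37·79·33 ≡ 100 (mod 101)
Right side y^r · r^s mod p:
Squares mod 101: 68^1≡68, 68^2≡79, 68^4≡80
68^4 ≡ 80 (mod 101)
Squares mod 101: 4^1≡4, 4^2≡16, 4^4≡54, 4^8≡88, 4^16≡68, 4^32≡79
61 = 32 + 16 + 8 + 4 + 1, so 4^61 ≡ 79·68·88·54·4 ≡ 77 (mod 101)
80·77 = 6160 ≡ 100 (mod 101)
100 ≡ 100 (mod 101), so the signature is genuine.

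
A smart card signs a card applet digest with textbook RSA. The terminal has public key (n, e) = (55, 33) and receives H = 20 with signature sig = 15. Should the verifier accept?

sig^2 ≡ 15^2 = 225 ≡ 5
sig^4 ≡ 5^2 = 25
sig^8 ≡ 25^2 = 625 ≡ 20
sig^16 ≡ 20^2 = 400 ≡ 15
sig^32 ≡ 15^2 = 225 ≡ 5
33 = 32 + 1, so sig^33 ≡ 5·15 ≡ 20 (mod 55)
sig^33 mod 55 = 20 matches H.

accept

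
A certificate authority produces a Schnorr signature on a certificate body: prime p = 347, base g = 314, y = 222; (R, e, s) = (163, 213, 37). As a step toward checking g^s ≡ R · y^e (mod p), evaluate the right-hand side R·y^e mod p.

222^2 = 49284 ≡ 10
222^4 ≡ 10^2 = 100
222^8 ≡ 100^2 = 10000 ≡ 284
222^16 ≡ 284^2 = 80656 ≡ 152
222^32 ≡ 152^2 = 23104 ≡ 202
222^64 ≡ 202^2 = 40804 ≡ 205
222^128 ≡ 205^2 = 42025 ≡ 38
213 = 128 + 64 + 16 + 4 + 1, so 222^213 ≡ 38·205·152·100·222 ≡ 113 (mod 347)
R · y^e ≡ 163·113 = 18419 ≡ 28 (mod 347)

28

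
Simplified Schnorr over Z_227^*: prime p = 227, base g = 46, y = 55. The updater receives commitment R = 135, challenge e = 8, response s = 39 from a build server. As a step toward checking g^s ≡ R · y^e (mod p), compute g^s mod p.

58

46^2 = 2116 ≡ 73
46^4 ≡ 73^2 = 5329 ≡ 108
46^8 ≡ 108^2 = 11664 ≡ 87
46^16 ≡ 87^2 = 7569 ≡ 78
46^32 ≡ 78^2 = 6084 ≡ 182
39 = 32 + 4 + 2 + 1, so 46^39 ≡ 182·108·73·46 ≡ 58 (mod 227)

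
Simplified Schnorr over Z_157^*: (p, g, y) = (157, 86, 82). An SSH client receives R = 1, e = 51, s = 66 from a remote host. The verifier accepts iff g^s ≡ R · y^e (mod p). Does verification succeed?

fails

g^s mod p:
86^2 = 7396 ≡ 17
86^4 ≡ 17^2 = 289 ≡ 132
86^8 ≡ 132^2 = 17424 ≡ 154
86^16 ≡ 154^2 = 23716 ≡ 9
86^32 ≡ 9^2 = 81
86^64 ≡ 81^2 = 6561 ≡ 124
66 = 64 + 2, so 86^66 ≡ 124·17 ≡ 67 (mod 157)
R · y^e mod p:
82^2 = 6724 ≡ 130
82^4 ≡ 130^2 = 16900 ≡ 101
82^8 ≡ 101^2 = 10201 ≡ 153
82^16 ≡ 153^2 = 23409 ≡ 16
82^32 ≡ 16^2 = 256 ≡ 99
51 = 32 + 16 + 2 + 1, so 82^51 ≡ 99·16·130·82 ≡ 90 (mod 157)
1·90 = 90 ≡ 90 (mod 157)
67 ≠ 90; the check fails.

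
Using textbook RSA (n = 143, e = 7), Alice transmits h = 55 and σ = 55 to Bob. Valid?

σ^2 ≡ 55^2 = 3025 ≡ 22
σ^4 ≡ 22^2 = 484 ≡ 55
7 = 4 + 2 + 1, so σ^7 ≡ 55·22·55 ≡ 55 (mod 143)
Since 55 equals the digest 55, verification succeeds.

yes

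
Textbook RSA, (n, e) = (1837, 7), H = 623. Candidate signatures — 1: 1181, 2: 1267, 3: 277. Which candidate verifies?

Candidate 1: Squares mod 1837: 1181^1≡1181, 1181^2≡478, 1181^4≡696; 7 = 4 + 2 + 1, so 1181^7 ≡ 696·478·1181 ≡ 1457 (mod 1837)
Candidate 2: Squares mod 1837: 1267^1≡1267, 1267^2≡1588, 1267^4≡1380; 7 = 4 + 2 + 1, so 1267^7 ≡ 1380·1588·1267 ≡ 623 (mod 1837)
  → matches H = 623
Candidate 3: Squares mod 1837: 277^1≡277, 277^2≡1412, 277^4≡599; 7 = 4 + 2 + 1, so 277^7 ≡ 599·1412·277 ≡ 1481 (mod 1837)

2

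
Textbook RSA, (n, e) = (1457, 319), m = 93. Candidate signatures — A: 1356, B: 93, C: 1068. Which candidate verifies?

Candidate A: 1356^319 mod 1457 = 151
Candidate B: 93^319 mod 1457 = 93
  → matches m = 93
Candidate C: 1068^319 mod 1457 = 286

B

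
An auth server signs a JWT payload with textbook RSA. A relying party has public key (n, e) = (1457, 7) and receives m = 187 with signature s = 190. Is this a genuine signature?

forged

s^2 ≡ 190^2 = 36100 ≡ 1132
s^4 ≡ 1132^2 = 1281424 ≡ 721
7 = 4 + 2 + 1, so s^7 ≡ 721·1132·190 ≡ 1256 (mod 1457)
s^7 mod 1457 = 1256, but m = 187.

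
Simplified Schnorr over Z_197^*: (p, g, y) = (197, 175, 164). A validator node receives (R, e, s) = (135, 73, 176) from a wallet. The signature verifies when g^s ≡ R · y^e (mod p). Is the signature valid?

valid

g^s mod p:
175^2 = 30625 ≡ 90
175^4 ≡ 90^2 = 8100 ≡ 23
175^8 ≡ 23^2 = 529 ≡ 135
175^16 ≡ 135^2 = 18225 ≡ 101
175^32 ≡ 101^2 = 10201 ≡ 154
175^64 ≡ 154^2 = 23716 ≡ 76
175^128 ≡ 76^2 = 5776 ≡ 63
176 = 128 + 32 + 16, so 175^176 ≡ 63·154·101 ≡ 24 (mod 197)
R · y^e mod p:
164^2 = 26896 ≡ 104
164^4 ≡ 104^2 = 10816 ≡ 178
164^8 ≡ 178^2 = 31684 ≡ 164
164^16 ≡ 164^2 = 26896 ≡ 104
164^32 ≡ 104^2 = 10816 ≡ 178
164^64 ≡ 178^2 = 31684 ≡ 164
73 = 64 + 8 + 1, so 164^73 ≡ 164·164·164 ≡ 114 (mod 197)
135·114 = 15390 ≡ 24 (mod 197)
24 ≡ 24 (mod 197); signature holds.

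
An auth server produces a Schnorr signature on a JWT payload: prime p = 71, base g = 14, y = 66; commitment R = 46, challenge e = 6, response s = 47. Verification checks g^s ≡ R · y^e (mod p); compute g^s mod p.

17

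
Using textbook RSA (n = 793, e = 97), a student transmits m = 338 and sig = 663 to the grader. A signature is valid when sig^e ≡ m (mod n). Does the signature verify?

sig^97 mod 793 = 338
Since 338 equals the digest 338, verification succeeds.

verifies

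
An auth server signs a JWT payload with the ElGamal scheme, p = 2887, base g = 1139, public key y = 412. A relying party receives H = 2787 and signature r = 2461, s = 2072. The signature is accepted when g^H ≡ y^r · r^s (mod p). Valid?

Left side g^H mod p:
1139^2 = 1297321 ≡ 1058
1139^4 ≡ 1058^2 = 1119364 ≡ 2095
1139^8 ≡ 2095^2 = 4389025 ≡ 785
1139^16 ≡ 785^2 = 616225 ≡ 1294
1139^32 ≡ 1294^2 = 1674436 ≡ 2863
1139^64 ≡ 2863^2 = 8196769 ≡ 576
1139^128 ≡ 576^2 = 331776 ≡ 2658
1139^256 ≡ 2658^2 = 7064964 ≡ 475
1139^512 ≡ 475^2 = 225625 ≡ 439
1139^1024 ≡ 439^2 = 192721 ≡ 2179
1139^2048 ≡ 2179^2 = 4748041 ≡ 1813
2787 = 2048 + 512 + 128 + 64 + 32 + 2 + 1, so 1139^2787 ≡ 1813·439·2658·576·2863·1058·1139 ≡ 239 (mod 2887)
Right side y^r · r^s mod p:
412^2 = 169744 ≡ 2298
412^4 ≡ 2298^2 = 5280804 ≡ 481
412^8 ≡ 481^2 = 231361 ≡ 401
412^16 ≡ 401^2 = 160801 ≡ 2016
412^32 ≡ 2016^2 = 4064256 ≡ 2247
412^64 ≡ 2247^2 = 5049009 ≡ 2533
412^128 ≡ 2533^2 = 6416089 ≡ 1175
412^256 ≡ 1175^2 = 1380625 ≡ 639
412^512 ≡ 639^2 = 408321 ≡ 1254
412^1024 ≡ 1254^2 = 1572516 ≡ 1988
412^2048 ≡ 1988^2 = 3952144 ≡ 2728
2461 = 2048 + 256 + 128 + 16 + 8 + 4 + 1, so 412^2461 ≡ 2728·639·1175·2016·401·481·412 ≡ 2422 (mod 2887)
2461^2 = 6056521 ≡ 2482
2461^4 ≡ 2482^2 = 6160324 ≡ 2353
2461^8 ≡ 2353^2 = 5536609 ≡ 2230
2461^16 ≡ 2230^2 = 4972900 ≡ 1486
2461^32 ≡ 1486^2 = 2208196 ≡ 2528
2461^64 ≡ 2528^2 = 6390784 ≡ 1853
2461^128 ≡ 1853^2 = 3433609 ≡ 966
2461^256 ≡ 966^2 = 933156 ≡ 655
2461^512 ≡ 655^2 = 429025 ≡ 1749
2461^1024 ≡ 1749^2 = 3059001 ≡ 1668
2461^2048 ≡ 1668^2 = 2782224 ≡ 2043
2072 = 2048 + 16 + 8, so 2461^2072 ≡ 2043·1486·2230 ≡ 9 (mod 2887)
2422·9 = 21798 ≡ 1589 (mod 2887)
239 ≠ 1589, so verification fails.

no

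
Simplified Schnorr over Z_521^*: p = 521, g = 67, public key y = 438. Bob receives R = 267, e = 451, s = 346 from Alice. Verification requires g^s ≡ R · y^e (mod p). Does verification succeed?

g^s mod p:
Squares mod 521: 67^1≡67, 67^2≡321, 67^4≡404, 67^8≡143, 67^16≡130, 67^32≡228, 67^64≡405, 67^128≡431, 67^256≡285
346 = 256 + 64 + 16 + 8 + 2, so 67^346 ≡ 285·405·130·143·321 ≡ 263 (mod 521)
R · y^e mod p:
Squares mod 521: 438^1≡438, 438^2≡116, 438^4≡431, 438^8≡285, 438^16≡470, 438^32≡517, 438^64≡16, 438^128≡256, 438^256≡411
451 = 256 + 128 + 64 + 2 + 1, so 438^451 ≡ 411·256·16·116·438 ≡ 321 (mod 521)
267·321 = 85707 ≡ 263 (mod 521)
263 ≡ 263 (mod 521); signature holds.

passes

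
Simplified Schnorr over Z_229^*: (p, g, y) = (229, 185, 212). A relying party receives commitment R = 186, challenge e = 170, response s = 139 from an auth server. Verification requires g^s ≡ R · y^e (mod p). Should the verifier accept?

accept

g^s mod p:
185^139 mod 229 = 213
R · y^e mod p:
212^170 mod 229 = 27
186·27 = 5022 ≡ 213 (mod 229)
213 ≡ 213 (mod 229); signature holds.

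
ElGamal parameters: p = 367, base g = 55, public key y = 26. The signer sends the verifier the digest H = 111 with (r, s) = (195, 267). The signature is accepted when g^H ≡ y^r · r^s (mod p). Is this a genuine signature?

genuine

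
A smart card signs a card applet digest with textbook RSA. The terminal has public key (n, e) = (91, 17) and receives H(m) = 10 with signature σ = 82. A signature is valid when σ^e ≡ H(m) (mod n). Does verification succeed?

passes

σ^2 ≡ 82^2 = 6724 ≡ 81
σ^4 ≡ 81^2 = 6561 ≡ 9
σ^8 ≡ 9^2 = 81
σ^16 ≡ 81^2 = 6561 ≡ 9
17 = 16 + 1, so σ^17 ≡ 9·82 ≡ 10 (mod 91)
10 = H(m), so the signature checks out.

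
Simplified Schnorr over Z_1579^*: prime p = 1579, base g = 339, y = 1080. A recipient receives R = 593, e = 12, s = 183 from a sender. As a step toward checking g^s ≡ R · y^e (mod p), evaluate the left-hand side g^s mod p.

771

Squares mod 1579: 339^1≡339, 339^2≡1233, 339^4≡1291, 339^8≡836, 339^16≡978, 339^32≡1189, 339^64≡516, 339^128≡984
183 = 128 + 32 + 16 + 4 + 2 + 1, so 339^183 ≡ 984·1189·978·1291·1233·339 ≡ 771 (mod 1579)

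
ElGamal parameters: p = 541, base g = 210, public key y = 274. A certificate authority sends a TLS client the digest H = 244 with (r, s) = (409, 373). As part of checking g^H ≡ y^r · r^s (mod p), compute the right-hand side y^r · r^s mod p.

43

Squares mod 541: 274^1≡274, 274^2≡418, 274^4≡522, 274^8≡361, 274^16≡481, 274^32≡354, 274^64≡345, 274^128≡5, 274^256≡25
409 = 256 + 128 + 16 + 8 + 1, so 274^409 ≡ 25·5·481·361·274 ≡ 447 (mod 541)
Squares mod 541: 409^1≡409, 409^2≡112, 409^4≡101, 409^8≡463, 409^16≡133, 409^32≡377, 409^64≡387, 409^128≡453, 409^256≡170
373 = 256 + 64 + 32 + 16 + 4 + 1, so 409^373 ≡ 170·387·377·133·101·409 ≡ 224 (mod 541)
y^r · r^s ≡ 447·224 = 100128 ≡ 43 (mod 541)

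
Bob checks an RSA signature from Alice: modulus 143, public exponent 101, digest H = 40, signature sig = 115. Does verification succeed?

sig^2 ≡ 115^2 = 13225 ≡ 69
sig^4 ≡ 69^2 = 4761 ≡ 42
sig^8 ≡ 42^2 = 1764 ≡ 48
sig^16 ≡ 48^2 = 2304 ≡ 16
sig^32 ≡ 16^2 = 256 ≡ 113
sig^64 ≡ 113^2 = 12769 ≡ 42
101 = 64 + 32 + 4 + 1, so sig^101 ≡ 42·113·42·115 ≡ 137 (mod 143)
sig^101 mod 143 = 137, but H = 40.

fails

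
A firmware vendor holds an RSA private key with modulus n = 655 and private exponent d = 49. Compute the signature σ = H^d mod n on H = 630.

H^2 ≡ 630^2 = 396900 ≡ 625
H^4 ≡ 625^2 = 390625 ≡ 245
H^8 ≡ 245^2 = 60025 ≡ 420
H^16 ≡ 420^2 = 176400 ≡ 205
H^32 ≡ 205^2 = 42025 ≡ 105
49 = 32 + 16 + 1, so H^49 ≡ 105·205·630 ≡ 285 (mod 655)

285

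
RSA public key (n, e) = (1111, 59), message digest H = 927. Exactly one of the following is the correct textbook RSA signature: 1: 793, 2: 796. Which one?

2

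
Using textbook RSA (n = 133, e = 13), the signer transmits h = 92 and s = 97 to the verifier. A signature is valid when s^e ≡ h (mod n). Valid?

no

Squares mod 133: s^1≡97, s^2≡99, s^4≡92, s^8≡85
13 = 8 + 4 + 1, so s^13 ≡ 85·92·97 ≡ 41 (mod 133)
41 ≠ 92, so verification fails.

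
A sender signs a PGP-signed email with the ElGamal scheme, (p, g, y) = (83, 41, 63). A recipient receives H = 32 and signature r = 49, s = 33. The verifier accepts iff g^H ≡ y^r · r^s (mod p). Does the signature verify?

does not verify

Left side g^H mod p:
41^32 mod 83 = 69
Right side y^r · r^s mod p:
63^49 mod 83 = 78
49^33 mod 83 = 70
78·70 = 5460 ≡ 65 (mod 83)
69 ≠ 65, so verification fails.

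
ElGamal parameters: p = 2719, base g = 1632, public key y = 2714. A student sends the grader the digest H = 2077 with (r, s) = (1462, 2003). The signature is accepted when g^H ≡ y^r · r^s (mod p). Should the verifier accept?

Left side g^H mod p:
1632^2 = 2663424 ≡ 1523
1632^4 ≡ 1523^2 = 2319529 ≡ 222
1632^8 ≡ 222^2 = 49284 ≡ 342
1632^16 ≡ 342^2 = 116964 ≡ 47
1632^32 ≡ 47^2 = 2209
1632^64 ≡ 2209^2 = 4879681 ≡ 1795
1632^128 ≡ 1795^2 = 3222025 ≡ 10
1632^256 ≡ 10^2 = 100
1632^512 ≡ 100^2 = 10000 ≡ 1843
1632^1024 ≡ 1843^2 = 3396649 ≡ 618
1632^2048 ≡ 618^2 = 381924 ≡ 1264
2077 = 2048 + 16 + 8 + 4 + 1, so 1632^2077 ≡ 1264·47·342·222·1632 ≡ 2226 (mod 2719)
Right side y^r · r^s mod p:
2714^2 = 7365796 ≡ 25
2714^4 ≡ 25^2 = 625
2714^8 ≡ 625^2 = 390625 ≡ 1808
2714^16 ≡ 1808^2 = 3268864 ≡ 626
2714^32 ≡ 626^2 = 391876 ≡ 340
2714^64 ≡ 340^2 = 115600 ≡ 1402
2714^128 ≡ 1402^2 = 1965604 ≡ 2486
2714^256 ≡ 2486^2 = 6180196 ≡ 2628
2714^512 ≡ 2628^2 = 6906384 ≡ 124
2714^1024 ≡ 124^2 = 15376 ≡ 1781
1462 = 1024 + 256 + 128 + 32 + 16 + 4 + 2, so 2714^1462 ≡ 1781·2628·2486·340·626·625·25 ≡ 1921 (mod 2719)
1462^2 = 2137444 ≡ 310
1462^4 ≡ 310^2 = 96100 ≡ 935
1462^8 ≡ 935^2 = 874225 ≡ 1426
1462^16 ≡ 1426^2 = 2033476 ≡ 2383
1462^32 ≡ 2383^2 = 5678689 ≡ 1417
1462^64 ≡ 1417^2 = 2007889 ≡ 1267
1462^128 ≡ 1267^2 = 1605289 ≡ 1079
1462^256 ≡ 1079^2 = 1164241 ≡ 509
1462^512 ≡ 509^2 = 259081 ≡ 776
1462^1024 ≡ 776^2 = 602176 ≡ 1277
2003 = 1024 + 512 + 256 + 128 + 64 + 16 + 2 + 1, so 1462^2003 ≡ 1277·776·509·1079·1267·2383·310·1462 ≡ 2430 (mod 2719)
1921·2430 = 4668030 ≡ 2226 (mod 2719)
2226 ≡ 2226 (mod 2719), so the signature is genuine.

accept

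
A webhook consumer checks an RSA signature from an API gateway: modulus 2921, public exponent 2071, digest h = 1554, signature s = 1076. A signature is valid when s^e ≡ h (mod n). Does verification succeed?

passes

s^2 ≡ 1076^2 = 1157776 ≡ 1060
s^4 ≡ 1060^2 = 1123600 ≡ 1936
s^8 ≡ 1936^2 = 3748096 ≡ 453
s^16 ≡ 453^2 = 205209 ≡ 739
s^32 ≡ 739^2 = 546121 ≡ 2815
s^64 ≡ 2815^2 = 7924225 ≡ 2473
s^128 ≡ 2473^2 = 6115729 ≡ 2076
s^256 ≡ 2076^2 = 4309776 ≡ 1301
s^512 ≡ 1301^2 = 1692601 ≡ 1342
s^1024 ≡ 1342^2 = 1800964 ≡ 1628
s^2048 ≡ 1628^2 = 2650384 ≡ 1037
2071 = 2048 + 16 + 4 + 2 + 1, so s^2071 ≡ 1037·739·1936·1060·1076 ≡ 1554 (mod 2921)
Since 1554 equals the digest 1554, verification succeeds.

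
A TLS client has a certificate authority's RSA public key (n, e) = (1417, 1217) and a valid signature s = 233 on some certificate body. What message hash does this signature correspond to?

116

s^2 ≡ 233^2 = 54289 ≡ 443
s^4 ≡ 443^2 = 196249 ≡ 703
s^8 ≡ 703^2 = 494209 ≡ 1093
s^16 ≡ 1093^2 = 1194649 ≡ 118
s^32 ≡ 118^2 = 13924 ≡ 1171
s^64 ≡ 1171^2 = 1371241 ≡ 1002
s^128 ≡ 1002^2 = 1004004 ≡ 768
s^256 ≡ 768^2 = 589824 ≡ 352
s^512 ≡ 352^2 = 123904 ≡ 625
s^1024 ≡ 625^2 = 390625 ≡ 950
1217 = 1024 + 128 + 64 + 1, so s^1217 ≡ 950·768·1002·233 ≡ 116 (mod 1417)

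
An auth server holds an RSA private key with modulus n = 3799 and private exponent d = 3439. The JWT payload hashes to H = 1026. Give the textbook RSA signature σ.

Squares mod 3799: H^1≡1026, H^2≡353, H^4≡3041, H^8≡915, H^16≡1445, H^32≡2374, H^64≡1959, H^128≡691, H^256≡2606, H^512≡2423, H^1024≡1474, H^2048≡3447
3439 = 2048 + 1024 + 256 + 64 + 32 + 8 + 4 + 2 + 1, so H^3439 ≡ 3447·1474·2606·1959·2374·915·3041·353·1026 ≡ 1854 (mod 3799)

1854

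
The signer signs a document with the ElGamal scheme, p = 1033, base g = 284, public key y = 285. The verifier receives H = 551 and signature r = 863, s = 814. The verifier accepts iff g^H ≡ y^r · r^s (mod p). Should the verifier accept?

Left side g^H mod p:
284^2 = 80656 ≡ 82
284^4 ≡ 82^2 = 6724 ≡ 526
284^8 ≡ 526^2 = 276676 ≡ 865
284^16 ≡ 865^2 = 748225 ≡ 333
284^32 ≡ 333^2 = 110889 ≡ 358
284^64 ≡ 358^2 = 128164 ≡ 72
284^128 ≡ 72^2 = 5184 ≡ 19
284^256 ≡ 19^2 = 361
284^512 ≡ 361^2 = 130321 ≡ 163
551 = 512 + 32 + 4 + 2 + 1, so 284^551 ≡ 163·358·526·82·284 ≡ 239 (mod 1033)
Right side y^r · r^s mod p:
285^2 = 81225 ≡ 651
285^4 ≡ 651^2 = 423801 ≡ 271
285^8 ≡ 271^2 = 73441 ≡ 98
285^16 ≡ 98^2 = 9604 ≡ 307
285^32 ≡ 307^2 = 94249 ≡ 246
285^64 ≡ 246^2 = 60516 ≡ 602
285^128 ≡ 602^2 = 362404 ≡ 854
285^256 ≡ 854^2 = 729316 ≡ 18
285^512 ≡ 18^2 = 324
863 = 512 + 256 + 64 + 16 + 8 + 4 + 2 + 1, so 285^863 ≡ 324·18·602·307·98·271·651·285 ≡ 467 (mod 1033)
863^2 = 744769 ≡ 1009
863^4 ≡ 1009^2 = 1018081 ≡ 576
863^8 ≡ 576^2 = 331776 ≡ 183
863^16 ≡ 183^2 = 33489 ≡ 433
863^32 ≡ 433^2 = 187489 ≡ 516
863^64 ≡ 516^2 = 266256 ≡ 775
863^128 ≡ 775^2 = 600625 ≡ 452
863^256 ≡ 452^2 = 204304 ≡ 803
863^512 ≡ 803^2 = 644809 ≡ 217
814 = 512 + 256 + 32 + 8 + 4 + 2, so 863^814 ≡ 217·803·516·183·576·1009 ≡ 976 (mod 1033)
467·976 = 455792 ≡ 239 (mod 1033)
239 ≡ 239 (mod 1033), so the signature is genuine.

accept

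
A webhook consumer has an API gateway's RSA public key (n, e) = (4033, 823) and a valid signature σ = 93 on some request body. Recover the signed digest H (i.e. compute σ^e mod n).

σ^2 ≡ 93^2 = 8649 ≡ 583
σ^4 ≡ 583^2 = 339889 ≡ 1117
σ^8 ≡ 1117^2 = 1247689 ≡ 1492
σ^16 ≡ 1492^2 = 2226064 ≡ 3881
σ^32 ≡ 3881^2 = 15062161 ≡ 2939
σ^64 ≡ 2939^2 = 8637721 ≡ 3068
σ^128 ≡ 3068^2 = 9412624 ≡ 3635
σ^256 ≡ 3635^2 = 13213225 ≡ 1117
σ^512 ≡ 1117^2 = 1247689 ≡ 1492
823 = 512 + 256 + 32 + 16 + 4 + 2 + 1, so σ^823 ≡ 1492·1117·2939·3881·1117·583·93 ≡ 2807 (mod 4033)

2807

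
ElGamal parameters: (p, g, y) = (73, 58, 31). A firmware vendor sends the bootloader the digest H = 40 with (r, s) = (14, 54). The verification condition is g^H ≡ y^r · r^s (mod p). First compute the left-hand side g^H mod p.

37

58^2 = 3364 ≡ 6
58^4 ≡ 6^2 = 36
58^8 ≡ 36^2 = 1296 ≡ 55
58^16 ≡ 55^2 = 3025 ≡ 32
58^32 ≡ 32^2 = 1024 ≡ 2
40 = 32 + 8, so 58^40 ≡ 2·55 ≡ 37 (mod 73)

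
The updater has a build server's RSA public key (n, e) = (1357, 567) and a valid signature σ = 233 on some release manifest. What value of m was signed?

269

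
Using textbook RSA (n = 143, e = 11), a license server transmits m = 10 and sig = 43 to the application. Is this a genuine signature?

genuine

sig^2 ≡ 43^2 = 1849 ≡ 133
sig^4 ≡ 133^2 = 17689 ≡ 100
sig^8 ≡ 100^2 = 10000 ≡ 133
11 = 8 + 2 + 1, so sig^11 ≡ 133·133·43 ≡ 10 (mod 143)
sig^11 mod 143 = 10 matches m.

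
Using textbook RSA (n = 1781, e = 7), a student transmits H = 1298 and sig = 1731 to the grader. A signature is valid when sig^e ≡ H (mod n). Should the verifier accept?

sig^2 ≡ 1731^2 = 2996361 ≡ 719
sig^4 ≡ 719^2 = 516961 ≡ 471
7 = 4 + 2 + 1, so sig^7 ≡ 471·719·1731 ≡ 1298 (mod 1781)
sig^7 mod 1781 = 1298 matches H.

accept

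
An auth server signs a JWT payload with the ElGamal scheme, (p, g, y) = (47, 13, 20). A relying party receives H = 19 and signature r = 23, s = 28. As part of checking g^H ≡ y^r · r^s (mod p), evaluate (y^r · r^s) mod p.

22

20^2 = 400 ≡ 24
20^4 ≡ 24^2 = 576 ≡ 12
20^8 ≡ 12^2 = 144 ≡ 3
20^16 ≡ 3^2 = 9
23 = 16 + 4 + 2 + 1, so 20^23 ≡ 9·12·24·20 ≡ 46 (mod 47)
23^2 = 529 ≡ 12
23^4 ≡ 12^2 = 144 ≡ 3
23^8 ≡ 3^2 = 9
23^16 ≡ 9^2 = 81 ≡ 34
28 = 16 + 8 + 4, so 23^28 ≡ 34·9·3 ≡ 25 (mod 47)
y^r · r^s ≡ 46·25 = 1150 ≡ 22 (mod 47)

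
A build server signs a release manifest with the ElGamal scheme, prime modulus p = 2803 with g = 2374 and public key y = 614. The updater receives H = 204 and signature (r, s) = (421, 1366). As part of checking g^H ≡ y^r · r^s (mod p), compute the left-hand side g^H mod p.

2374^2 = 5635876 ≡ 1846
2374^4 ≡ 1846^2 = 3407716 ≡ 2071
2374^8 ≡ 2071^2 = 4289041 ≡ 451
2374^16 ≡ 451^2 = 203401 ≡ 1585
2374^32 ≡ 1585^2 = 2512225 ≡ 737
2374^64 ≡ 737^2 = 543169 ≡ 2190
2374^128 ≡ 2190^2 = 4796100 ≡ 167
204 = 128 + 64 + 8 + 4, so 2374^204 ≡ 167·2190·451·2071 ≡ 989 (mod 2803)

989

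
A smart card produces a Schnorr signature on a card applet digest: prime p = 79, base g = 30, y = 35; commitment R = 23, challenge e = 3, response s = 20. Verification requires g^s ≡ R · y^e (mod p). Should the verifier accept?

reject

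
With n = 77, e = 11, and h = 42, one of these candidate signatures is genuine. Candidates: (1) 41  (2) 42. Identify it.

Candidate 1: 41^11 mod 77 = 41
Candidate 2: 42^11 mod 77 = 42
  → matches h = 42

2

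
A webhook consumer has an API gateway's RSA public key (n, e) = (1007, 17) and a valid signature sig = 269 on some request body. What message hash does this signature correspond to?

963

sig^2 ≡ 269^2 = 72361 ≡ 864
sig^4 ≡ 864^2 = 746496 ≡ 309
sig^8 ≡ 309^2 = 95481 ≡ 823
sig^16 ≡ 823^2 = 677329 ≡ 625
17 = 16 + 1, so sig^17 ≡ 625·269 ≡ 963 (mod 1007)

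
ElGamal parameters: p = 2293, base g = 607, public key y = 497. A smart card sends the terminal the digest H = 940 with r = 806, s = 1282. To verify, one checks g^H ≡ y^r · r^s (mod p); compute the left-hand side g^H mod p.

Squares mod 2293: 607^1≡607, 607^2≡1569, 607^4≡1372, 607^8≡2124, 607^16≡1045, 607^32≡557, 607^64≡694, 607^128≡106, 607^256≡2064, 607^512≡1995
940 = 512 + 256 + 128 + 32 + 8 + 4, so 607^940 ≡ 1995·2064·106·557·2124·1372 ≡ 608 (mod 2293)

608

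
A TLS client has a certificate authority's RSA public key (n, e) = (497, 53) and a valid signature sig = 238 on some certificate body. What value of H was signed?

147

Squares mod 497: sig^1≡238, sig^2≡483, sig^4≡196, sig^8≡147, sig^16≡238, sig^32≡483
53 = 32 + 16 + 4 + 1, so sig^53 ≡ 483·238·196·238 ≡ 147 (mod 497)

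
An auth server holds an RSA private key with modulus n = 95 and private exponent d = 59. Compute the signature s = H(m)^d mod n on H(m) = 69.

84

Squares mod 95: (H(m))^1≡69, (H(m))^2≡11, (H(m))^4≡26, (H(m))^8≡11, (H(m))^16≡26, (H(m))^32≡11
59 = 32 + 16 + 8 + 2 + 1, so (H(m))^59 ≡ 11·26·11·11·69 ≡ 84 (mod 95)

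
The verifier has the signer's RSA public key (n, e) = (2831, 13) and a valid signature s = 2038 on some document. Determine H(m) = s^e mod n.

74

Squares mod 2831: s^1≡2038, s^2≡367, s^4≡1632, s^8≡2284
13 = 8 + 4 + 1, so s^13 ≡ 2284·1632·2038 ≡ 74 (mod 2831)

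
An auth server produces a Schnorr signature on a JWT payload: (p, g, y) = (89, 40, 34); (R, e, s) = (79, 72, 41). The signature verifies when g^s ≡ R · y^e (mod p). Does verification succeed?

fails

g^s mod p:
Squares mod 89: 40^1≡40, 40^2≡87, 40^4≡4, 40^8≡16, 40^16≡78, 40^32≡32
41 = 32 + 8 + 1, so 40^41 ≡ 32·16·40 ≡ 10 (mod 89)
R · y^e mod p:
Squares mod 89: 34^1≡34, 34^2≡88, 34^4≡1, 34^8≡1, 34^16≡1, 34^32≡1, 34^64≡1
72 = 64 + 8, so 34^72 ≡ 1·1 ≡ 1 (mod 89)
79·1 = 79 ≡ 79 (mod 89)
10 ≠ 79; the check fails.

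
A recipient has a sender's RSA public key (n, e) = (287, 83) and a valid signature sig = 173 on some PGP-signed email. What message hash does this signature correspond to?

Squares mod 287: sig^1≡173, sig^2≡81, sig^4≡247, sig^8≡165, sig^16≡247, sig^32≡165, sig^64≡247
83 = 64 + 16 + 2 + 1, so sig^83 ≡ 247·247·81·173 ≡ 73 (mod 287)

73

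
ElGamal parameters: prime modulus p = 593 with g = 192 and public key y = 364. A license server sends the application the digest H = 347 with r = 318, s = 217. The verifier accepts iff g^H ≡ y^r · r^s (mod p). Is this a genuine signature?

Left side g^H mod p:
Squares mod 593: 192^1≡192, 192^2≡98, 192^4≡116, 192^8≡410, 192^16≡281, 192^32≡92, 192^64≡162, 192^128≡152, 192^256≡570
347 = 256 + 64 + 16 + 8 + 2 + 1, so 192^347 ≡ 570·162·281·410·98·192 ≡ 145 (mod 593)
Right side y^r · r^s mod p:
Squares mod 593: 364^1≡364, 364^2≡257, 364^4≡226, 364^8≡78, 364^16≡154, 364^32≡589, 364^64≡16, 364^128≡256, 364^256≡306
318 = 256 + 32 + 16 + 8 + 4 + 2, so 364^318 ≡ 306·589·154·78·226·257 ≡ 409 (mod 593)
Squares mod 593: 318^1≡318, 318^2≡314, 318^4≡158, 318^8≡58, 318^16≡399, 318^32≡277, 318^64≡232, 318^128≡454
217 = 128 + 64 + 16 + 8 + 1, so 318^217 ≡ 454·232·399·58·318 ≡ 54 (mod 593)
409·54 = 22086 ≡ 145 (mod 593)
145 ≡ 145 (mod 593), so the signature is genuine.

genuine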